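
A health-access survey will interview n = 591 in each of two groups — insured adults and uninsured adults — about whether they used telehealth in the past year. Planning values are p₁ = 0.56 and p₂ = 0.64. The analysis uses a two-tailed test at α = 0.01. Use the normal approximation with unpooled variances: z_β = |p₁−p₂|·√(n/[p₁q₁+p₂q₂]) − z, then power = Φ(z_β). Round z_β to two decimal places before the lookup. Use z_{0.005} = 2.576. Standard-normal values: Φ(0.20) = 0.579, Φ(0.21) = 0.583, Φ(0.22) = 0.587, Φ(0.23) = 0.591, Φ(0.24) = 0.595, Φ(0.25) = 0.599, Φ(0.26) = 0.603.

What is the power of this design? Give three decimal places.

z_β = |p₁−p₂|·√(n/[p₁q₁+p₂q₂]) − z_{α/2}
    = 0.08 · √(591/0.4768) − 2.576
    = 0.08 · 35.2067 − 2.576
    = 2.8165 − 2.576 = 0.2405 → 0.24
Power = Φ(0.24) = 0.595.

Power ≈ 0.595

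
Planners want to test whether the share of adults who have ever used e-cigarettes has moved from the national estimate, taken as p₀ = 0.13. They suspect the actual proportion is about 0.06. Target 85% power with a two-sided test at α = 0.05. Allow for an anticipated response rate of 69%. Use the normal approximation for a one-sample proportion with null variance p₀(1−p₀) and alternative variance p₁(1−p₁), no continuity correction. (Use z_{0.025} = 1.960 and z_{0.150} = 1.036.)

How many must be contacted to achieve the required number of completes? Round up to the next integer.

n = 243

n = [z_{α/2}·√(p₀q₀) + z_β·√(p₁q₁)]² / (p₁ − p₀)²
  = [1.960·√(0.13·0.87) + 1.036·√(0.06·0.94)]² / (-0.07)²
  = [1.960·0.3363 + 1.036·0.2375]² / 0.0049
  = [0.9052]² / 0.0049
  = 167.22
Adjust for 69% response: 167.22 / 0.69 = 242.35.
Round up → n = 243.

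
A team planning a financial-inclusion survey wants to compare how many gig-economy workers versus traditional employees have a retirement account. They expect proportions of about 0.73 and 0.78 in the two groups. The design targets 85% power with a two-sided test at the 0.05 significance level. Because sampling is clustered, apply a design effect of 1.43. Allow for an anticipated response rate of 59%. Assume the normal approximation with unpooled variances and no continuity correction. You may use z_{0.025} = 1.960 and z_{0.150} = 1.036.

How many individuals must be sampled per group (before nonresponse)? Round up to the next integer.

n = 3209 per group

n = (z_{α/2} + z_β)² · [p₁(1−p₁) + p₂(1−p₂)] / (p₁ − p₂)²
  = (1.960 + 1.036)² · (0.73·0.27 + 0.78·0.22) / (-0.05)²
  = (2.996)² · (0.1971 + 0.1716) / 0.0025
  = 8.9760 · 0.3687 / 0.0025
  = 1323.78
Design effect: 1.43 × 1323.78 = 1893.01.
Adjust for 59% response: 1893.01 / 0.59 = 3208.49.
Round up → n = 3209 per group.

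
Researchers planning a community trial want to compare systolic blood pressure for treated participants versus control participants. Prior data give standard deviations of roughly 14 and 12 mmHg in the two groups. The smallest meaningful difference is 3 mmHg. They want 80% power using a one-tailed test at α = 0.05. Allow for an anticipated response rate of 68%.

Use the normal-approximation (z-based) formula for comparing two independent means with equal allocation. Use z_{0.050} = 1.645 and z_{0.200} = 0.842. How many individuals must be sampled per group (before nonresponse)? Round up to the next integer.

n = (z_α + z_β)² · (σ₁² + σ₂²) / δ²
  = (1.645 + 0.842)² · (14² + 12² = 340) / 3²
  = 6.1852 · 340 / 9
  = 233.66
Adjust for 68% response: 233.66 / 0.68 = 343.62.
Round up → n = 344 per group.

n = 344 per group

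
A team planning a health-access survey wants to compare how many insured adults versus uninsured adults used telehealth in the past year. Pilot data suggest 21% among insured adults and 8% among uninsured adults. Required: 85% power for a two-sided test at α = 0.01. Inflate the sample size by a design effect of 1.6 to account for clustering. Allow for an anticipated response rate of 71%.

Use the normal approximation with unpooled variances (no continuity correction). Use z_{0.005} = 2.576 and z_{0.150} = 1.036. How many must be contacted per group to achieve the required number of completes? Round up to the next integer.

n = (z_{α/2} + z_β)² · [p₁(1−p₁) + p₂(1−p₂)] / (p₁ − p₂)²
  = (2.576 + 1.036)² · (0.21·0.79 + 0.08·0.92) / (0.13)²
  = (3.612)² · (0.1659 + 0.0736) / 0.0169
  = 13.0465 · 0.2395 / 0.0169
  = 184.89
Design effect: 1.6 × 184.89 = 295.82.
Adjust for 71% response: 295.82 / 0.71 = 416.65.
Round up → n = 417 per group.

n = 417 per group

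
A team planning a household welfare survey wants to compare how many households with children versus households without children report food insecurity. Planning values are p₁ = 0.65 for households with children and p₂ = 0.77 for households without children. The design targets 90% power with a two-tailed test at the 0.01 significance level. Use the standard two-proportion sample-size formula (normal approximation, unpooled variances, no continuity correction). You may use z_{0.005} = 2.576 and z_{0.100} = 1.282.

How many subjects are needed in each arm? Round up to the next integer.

n = 419 per group

n = (z_{α/2} + z_β)² · [p₁(1−p₁) + p₂(1−p₂)] / (p₁ − p₂)²
  = (2.576 + 1.282)² · (0.65·0.35 + 0.77·0.23) / (-0.12)²
  = (3.858)² · (0.2275 + 0.1771) / 0.0144
  = 14.8842 · 0.4046 / 0.0144
  = 418.20
Round up → n = 419 per group.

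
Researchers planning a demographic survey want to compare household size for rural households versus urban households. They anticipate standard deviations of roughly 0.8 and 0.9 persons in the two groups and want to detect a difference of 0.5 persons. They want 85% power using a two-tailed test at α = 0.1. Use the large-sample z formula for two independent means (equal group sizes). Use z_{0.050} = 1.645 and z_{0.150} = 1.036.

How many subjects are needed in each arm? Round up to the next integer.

n = 42 per group

n = (z_{α/2} + z_β)² · (σ₁² + σ₂²) / δ²
  = (1.645 + 1.036)² · (0.8² + 0.9² = 1.45) / 0.5²
  = 7.1878 · 1.45 / 0.25
  = 41.69
Round up → n = 42 per group.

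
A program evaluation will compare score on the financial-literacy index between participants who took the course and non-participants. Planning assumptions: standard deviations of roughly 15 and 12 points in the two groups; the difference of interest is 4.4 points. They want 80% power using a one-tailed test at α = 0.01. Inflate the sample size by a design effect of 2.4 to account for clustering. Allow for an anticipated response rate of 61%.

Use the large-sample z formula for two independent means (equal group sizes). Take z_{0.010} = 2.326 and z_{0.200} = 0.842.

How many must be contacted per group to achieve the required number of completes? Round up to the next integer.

n = 753 per group

n = (z_α + z_β)² · (σ₁² + σ₂²) / δ²
  = (2.326 + 0.842)² · (15² + 12² = 369) / 4.4²
  = 10.0362 · 369 / 19.36
  = 191.29
Design effect: 2.4 × 191.29 = 459.10.
Adjust for 61% response: 459.10 / 0.61 = 752.61.
Round up → n = 753 per group.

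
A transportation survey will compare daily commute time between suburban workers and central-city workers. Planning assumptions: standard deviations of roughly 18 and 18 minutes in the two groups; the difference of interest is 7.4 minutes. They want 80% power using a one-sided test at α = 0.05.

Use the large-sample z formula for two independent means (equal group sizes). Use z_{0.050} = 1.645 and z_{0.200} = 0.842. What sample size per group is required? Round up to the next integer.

n = (z_α + z_β)² · (σ₁² + σ₂²) / δ²
  = (1.645 + 0.842)² · (18² + 18² = 648) / 7.4²
  = 6.1852 · 648 / 54.76
  = 73.19
Round up → n = 74 per group.

n = 74 per group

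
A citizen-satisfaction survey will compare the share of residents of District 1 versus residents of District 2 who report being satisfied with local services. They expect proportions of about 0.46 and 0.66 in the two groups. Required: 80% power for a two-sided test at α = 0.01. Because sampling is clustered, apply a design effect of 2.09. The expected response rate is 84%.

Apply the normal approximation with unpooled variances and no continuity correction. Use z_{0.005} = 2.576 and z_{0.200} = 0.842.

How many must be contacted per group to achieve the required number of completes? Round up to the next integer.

n = (z_{α/2} + z_β)² · [p₁(1−p₁) + p₂(1−p₂)] / (p₁ − p₂)²
  = (2.576 + 0.842)² · (0.46·0.54 + 0.66·0.34) / (-0.20)²
  = (3.418)² · (0.2484 + 0.2244) / 0.0400
  = 11.6827 · 0.4728 / 0.0400
  = 138.09
Design effect: 2.09 × 138.09 = 288.61.
Adjust for 84% response: 288.61 / 0.84 = 343.58.
Round up → n = 344 per group.

n = 344 per group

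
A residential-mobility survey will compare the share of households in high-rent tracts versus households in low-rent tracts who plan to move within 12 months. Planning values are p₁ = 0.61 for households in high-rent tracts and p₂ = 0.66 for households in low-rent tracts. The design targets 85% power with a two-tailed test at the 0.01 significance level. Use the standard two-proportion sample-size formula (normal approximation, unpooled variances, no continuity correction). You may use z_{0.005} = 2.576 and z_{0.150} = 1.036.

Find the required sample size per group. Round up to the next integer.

n = (z_{α/2} + z_β)² · [p₁(1−p₁) + p₂(1−p₂)] / (p₁ − p₂)²
  = (2.576 + 1.036)² · (0.61·0.39 + 0.66·0.34) / (-0.05)²
  = (3.612)² · (0.2379 + 0.2244) / 0.0025
  = 13.0465 · 0.4623 / 0.0025
  = 2412.57
Round up → n = 2413 per group.

n = 2413 per group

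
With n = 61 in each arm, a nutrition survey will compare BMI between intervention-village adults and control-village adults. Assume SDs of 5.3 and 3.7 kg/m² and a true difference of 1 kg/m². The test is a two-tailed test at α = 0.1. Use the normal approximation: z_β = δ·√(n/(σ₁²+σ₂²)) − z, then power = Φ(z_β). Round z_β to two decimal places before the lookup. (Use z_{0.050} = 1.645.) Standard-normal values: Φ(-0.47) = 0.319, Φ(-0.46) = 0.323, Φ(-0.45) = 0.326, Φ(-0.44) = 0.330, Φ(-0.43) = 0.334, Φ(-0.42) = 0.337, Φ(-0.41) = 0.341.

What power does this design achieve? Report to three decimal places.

z_β = δ·√(n/(σ₁²+σ₂²)) − z_{α/2}
    = 1 · √(61/41.78) − 1.645
    = 1 · 1.20832 − 1.645
    = 1.2083 − 1.645 = -0.4367 → -0.44
Power = Φ(-0.44) = 0.330.

Power ≈ 0.330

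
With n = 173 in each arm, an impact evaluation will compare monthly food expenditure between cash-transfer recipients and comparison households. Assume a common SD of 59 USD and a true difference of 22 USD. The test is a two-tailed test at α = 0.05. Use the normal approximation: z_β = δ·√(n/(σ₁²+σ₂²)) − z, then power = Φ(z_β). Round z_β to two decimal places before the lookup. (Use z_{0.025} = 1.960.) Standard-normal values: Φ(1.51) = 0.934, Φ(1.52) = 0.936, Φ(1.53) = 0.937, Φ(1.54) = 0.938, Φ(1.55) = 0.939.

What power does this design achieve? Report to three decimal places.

Power ≈ 0.934

z_β = δ·√(n/(σ₁²+σ₂²)) − z_{α/2}
    = 22 · √(173/6962) − 1.960
    = 22 · 0.15764 − 1.960
    = 3.4680 − 1.960 = 1.5080 → 1.51
Power = Φ(1.51) = 0.934.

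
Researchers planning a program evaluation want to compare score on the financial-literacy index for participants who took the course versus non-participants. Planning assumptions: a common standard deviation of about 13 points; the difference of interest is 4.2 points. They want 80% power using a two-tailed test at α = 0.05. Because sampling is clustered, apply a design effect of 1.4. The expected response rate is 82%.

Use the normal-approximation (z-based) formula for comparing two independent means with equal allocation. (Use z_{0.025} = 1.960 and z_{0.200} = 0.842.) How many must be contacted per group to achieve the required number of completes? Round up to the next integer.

n = (z_{α/2} + z_β)² · (σ₁² + σ₂²) / δ²
  = (1.960 + 0.842)² · (2·13² = 338) / 4.2²
  = 7.8512 · 338 / 17.64
  = 150.44
Design effect: 1.4 × 150.44 = 210.61.
Adjust for 82% response: 210.61 / 0.82 = 256.84.
Round up → n = 257 per group.

n = 257 per group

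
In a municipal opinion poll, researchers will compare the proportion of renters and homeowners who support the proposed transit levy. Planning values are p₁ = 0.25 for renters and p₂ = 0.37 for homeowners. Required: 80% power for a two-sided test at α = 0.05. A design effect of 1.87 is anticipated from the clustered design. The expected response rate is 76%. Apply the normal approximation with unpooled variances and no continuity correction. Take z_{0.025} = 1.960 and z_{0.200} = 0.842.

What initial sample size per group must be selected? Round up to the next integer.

n = 565 per group

n = (z_{α/2} + z_β)² · [p₁(1−p₁) + p₂(1−p₂)] / (p₁ − p₂)²
  = (1.960 + 0.842)² · (0.25·0.75 + 0.37·0.63) / (-0.12)²
  = (2.802)² · (0.1875 + 0.2331) / 0.0144
  = 7.8512 · 0.4206 / 0.0144
  = 229.32
Design effect: 1.87 × 229.32 = 428.83.
Adjust for 76% response: 428.83 / 0.76 = 564.25.
Round up → n = 565 per group.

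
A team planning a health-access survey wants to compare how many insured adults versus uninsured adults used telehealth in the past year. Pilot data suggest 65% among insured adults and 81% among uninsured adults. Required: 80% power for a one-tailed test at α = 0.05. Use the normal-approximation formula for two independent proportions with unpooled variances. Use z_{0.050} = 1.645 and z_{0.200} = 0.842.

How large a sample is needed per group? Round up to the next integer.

n = (z_α + z_β)² · [p₁(1−p₁) + p₂(1−p₂)] / (p₁ − p₂)²
  = (1.645 + 0.842)² · (0.65·0.35 + 0.81·0.19) / (-0.16)²
  = (2.487)² · (0.2275 + 0.1539) / 0.0256
  = 6.1852 · 0.3814 / 0.0256
  = 92.15
Round up → n = 93 per group.

n = 93 per group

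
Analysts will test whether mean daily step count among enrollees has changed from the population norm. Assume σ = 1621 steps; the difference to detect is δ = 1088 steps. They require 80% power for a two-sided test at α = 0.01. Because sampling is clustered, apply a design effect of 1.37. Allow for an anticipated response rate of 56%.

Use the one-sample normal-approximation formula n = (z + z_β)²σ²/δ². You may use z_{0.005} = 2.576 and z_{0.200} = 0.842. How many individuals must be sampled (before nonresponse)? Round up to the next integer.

n = (z_{α/2} + z_β)² · σ² / δ²
  = (2.576 + 0.842)² · 1621² / 1088²
  = 11.6827 · 2627641 / 1183744
  = 25.93
Design effect: 1.37 × 25.93 = 35.53.
Adjust for 56% response: 35.53 / 0.56 = 63.44.
Round up → n = 64.

n = 64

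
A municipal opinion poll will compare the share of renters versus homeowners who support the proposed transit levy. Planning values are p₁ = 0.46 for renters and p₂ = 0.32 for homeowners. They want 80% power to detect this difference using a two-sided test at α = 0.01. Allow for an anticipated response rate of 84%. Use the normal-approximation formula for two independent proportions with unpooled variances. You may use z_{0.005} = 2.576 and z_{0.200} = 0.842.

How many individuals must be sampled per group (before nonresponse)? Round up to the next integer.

n = 331 per group

n = (z_{α/2} + z_β)² · [p₁(1−p₁) + p₂(1−p₂)] / (p₁ − p₂)²
  = (2.576 + 0.842)² · (0.46·0.54 + 0.32·0.68) / (0.14)²
  = (3.418)² · (0.2484 + 0.2176) / 0.0196
  = 11.6827 · 0.4660 / 0.0196
  = 277.76
Adjust for 84% response: 277.76 / 0.84 = 330.67.
Round up → n = 331 per group.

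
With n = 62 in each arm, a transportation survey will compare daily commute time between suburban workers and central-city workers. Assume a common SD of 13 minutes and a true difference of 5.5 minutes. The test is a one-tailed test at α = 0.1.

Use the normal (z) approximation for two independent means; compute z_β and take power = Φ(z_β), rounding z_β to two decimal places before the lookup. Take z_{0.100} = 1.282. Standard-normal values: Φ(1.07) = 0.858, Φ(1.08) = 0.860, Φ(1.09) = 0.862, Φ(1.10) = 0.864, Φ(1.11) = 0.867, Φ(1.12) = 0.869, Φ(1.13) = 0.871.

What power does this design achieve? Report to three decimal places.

Power ≈ 0.858

z_β = δ·√(n/(σ₁²+σ₂²)) − z_α
    = 5.5 · √(62/338) − 1.282
    = 5.5 · 0.42829 − 1.282
    = 2.3556 − 1.282 = 1.0736 → 1.07
Power = Φ(1.07) = 0.858.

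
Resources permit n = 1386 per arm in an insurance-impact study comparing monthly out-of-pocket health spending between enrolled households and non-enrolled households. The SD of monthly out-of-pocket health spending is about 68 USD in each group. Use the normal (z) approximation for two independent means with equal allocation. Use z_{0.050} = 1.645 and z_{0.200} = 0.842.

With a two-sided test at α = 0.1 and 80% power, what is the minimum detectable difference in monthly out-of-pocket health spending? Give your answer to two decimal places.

δ = (z_{α/2} + z_β) · √((σ₁²+σ₂²)/n)
  = (1.645 + 0.842) · √(9248/1386)
  = 2.487 · √6.6724
  = 2.487 · 2.5831
  = 6.4242

Minimum detectable difference ≈ 6.42 USD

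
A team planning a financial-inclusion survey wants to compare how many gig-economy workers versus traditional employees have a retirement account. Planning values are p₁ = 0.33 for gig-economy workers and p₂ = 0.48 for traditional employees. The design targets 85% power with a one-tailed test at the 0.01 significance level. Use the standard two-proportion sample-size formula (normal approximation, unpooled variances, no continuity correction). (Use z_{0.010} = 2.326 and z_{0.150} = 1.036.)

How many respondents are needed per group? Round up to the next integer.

n = (z_α + z_β)² · [p₁(1−p₁) + p₂(1−p₂)] / (p₁ − p₂)²
  = (2.326 + 1.036)² · (0.33·0.67 + 0.48·0.52) / (-0.15)²
  = (3.362)² · (0.2211 + 0.2496) / 0.0225
  = 11.3030 · 0.4707 / 0.0225
  = 236.46
Round up → n = 237 per group.

n = 237 per group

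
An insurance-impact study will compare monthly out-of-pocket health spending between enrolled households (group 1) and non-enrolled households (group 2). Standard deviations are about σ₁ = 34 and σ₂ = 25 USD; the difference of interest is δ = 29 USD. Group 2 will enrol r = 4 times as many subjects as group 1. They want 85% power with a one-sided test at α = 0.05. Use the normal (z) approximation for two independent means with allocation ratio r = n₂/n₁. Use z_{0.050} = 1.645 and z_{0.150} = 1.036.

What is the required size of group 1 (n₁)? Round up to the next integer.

n₁ = 12

n₁ = (z_α + z_β)² · (σ₁² + σ₂²/r) / δ²
   = (1.645 + 1.036)² · (34² + 25²/4) / 29²
   = 7.1878 · (1156 + 156.25) / 841
   = 7.1878 · 1312.2 / 841
   = 11.22
Round up → n₁ = 12; n₂ = r·n₁ = 4 × 12 = 48.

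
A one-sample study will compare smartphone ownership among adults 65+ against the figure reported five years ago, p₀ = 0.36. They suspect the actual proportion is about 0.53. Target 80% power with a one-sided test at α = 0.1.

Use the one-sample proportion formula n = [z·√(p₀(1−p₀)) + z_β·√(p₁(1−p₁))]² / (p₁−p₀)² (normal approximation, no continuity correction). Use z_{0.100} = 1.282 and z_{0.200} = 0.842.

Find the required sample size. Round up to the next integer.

n = [z_α·√(p₀q₀) + z_β·√(p₁q₁)]² / (p₁ − p₀)²
  = [1.282·√(0.36·0.64) + 0.842·√(0.53·0.47)]² / (0.17)²
  = [1.282·0.4800 + 0.842·0.4991]² / 0.0289
  = [1.0356]² / 0.0289
  = 37.11
Round up → n = 38.

n = 38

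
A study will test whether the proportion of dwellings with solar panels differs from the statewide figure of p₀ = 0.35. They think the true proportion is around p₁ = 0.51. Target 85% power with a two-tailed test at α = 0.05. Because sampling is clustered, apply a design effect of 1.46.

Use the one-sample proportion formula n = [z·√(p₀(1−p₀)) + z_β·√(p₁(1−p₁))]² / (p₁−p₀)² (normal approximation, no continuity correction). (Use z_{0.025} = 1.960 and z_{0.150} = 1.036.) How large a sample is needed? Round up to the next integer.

n = [z_{α/2}·√(p₀q₀) + z_β·√(p₁q₁)]² / (p₁ − p₀)²
  = [1.960·√(0.35·0.65) + 1.036·√(0.51·0.49)]² / (0.16)²
  = [1.960·0.4770 + 1.036·0.4999]² / 0.0256
  = [1.4528]² / 0.0256
  = 82.44
Design effect: 1.46 × 82.44 = 120.36.
Round up → n = 121.

n = 121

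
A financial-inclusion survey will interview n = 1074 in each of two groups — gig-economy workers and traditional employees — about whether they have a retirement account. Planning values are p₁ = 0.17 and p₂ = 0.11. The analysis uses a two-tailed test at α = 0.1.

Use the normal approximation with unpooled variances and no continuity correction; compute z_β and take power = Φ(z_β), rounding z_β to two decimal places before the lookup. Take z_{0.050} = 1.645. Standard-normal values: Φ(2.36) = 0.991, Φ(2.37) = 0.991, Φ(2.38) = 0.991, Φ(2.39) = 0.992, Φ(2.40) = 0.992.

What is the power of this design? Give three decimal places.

Power ≈ 0.991

z_β = |p₁−p₂|·√(n/[p₁q₁+p₂q₂]) − z_{α/2}
    = 0.06 · √(1074/0.2390) − 1.645
    = 0.06 · 67.0352 − 1.645
    = 4.0221 − 1.645 = 2.3771 → 2.38
Power = Φ(2.38) = 0.991.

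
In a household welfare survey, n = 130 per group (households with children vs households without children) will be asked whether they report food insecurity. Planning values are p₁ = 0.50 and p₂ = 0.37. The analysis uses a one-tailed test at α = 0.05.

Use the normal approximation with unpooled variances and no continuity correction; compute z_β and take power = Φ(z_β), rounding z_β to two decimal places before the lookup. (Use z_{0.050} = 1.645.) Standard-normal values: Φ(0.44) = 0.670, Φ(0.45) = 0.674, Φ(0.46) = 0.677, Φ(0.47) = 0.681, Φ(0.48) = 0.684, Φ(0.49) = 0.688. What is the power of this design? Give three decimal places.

z_β = |p₁−p₂|·√(n/[p₁q₁+p₂q₂]) − z_α
    = 0.13 · √(130/0.4831) − 1.645
    = 0.13 · 16.4041 − 1.645
    = 2.1325 − 1.645 = 0.4875 → 0.49
Power = Φ(0.49) = 0.688.

Power ≈ 0.688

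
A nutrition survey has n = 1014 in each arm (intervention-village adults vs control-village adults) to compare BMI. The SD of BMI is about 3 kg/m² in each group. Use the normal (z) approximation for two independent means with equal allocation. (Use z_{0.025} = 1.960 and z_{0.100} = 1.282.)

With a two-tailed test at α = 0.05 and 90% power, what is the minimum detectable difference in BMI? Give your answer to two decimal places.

Minimum detectable difference ≈ 0.43 kg/m²

δ = (z_{α/2} + z_β) · √((σ₁²+σ₂²)/n)
  = (1.960 + 1.282) · √(18/1014)
  = 3.242 · √0.01775
  = 3.242 · 0.1332
  = 0.4319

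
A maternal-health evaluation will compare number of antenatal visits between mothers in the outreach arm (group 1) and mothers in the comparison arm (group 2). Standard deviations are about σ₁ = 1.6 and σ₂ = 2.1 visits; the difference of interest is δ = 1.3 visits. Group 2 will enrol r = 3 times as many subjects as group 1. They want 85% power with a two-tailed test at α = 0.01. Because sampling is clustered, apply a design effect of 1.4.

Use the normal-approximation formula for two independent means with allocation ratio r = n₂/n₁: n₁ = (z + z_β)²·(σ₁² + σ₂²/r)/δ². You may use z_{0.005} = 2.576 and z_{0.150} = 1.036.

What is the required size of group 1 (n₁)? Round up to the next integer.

n₁ = 44

n₁ = (z_{α/2} + z_β)² · (σ₁² + σ₂²/r) / δ²
   = (2.576 + 1.036)² · (1.6² + 2.1²/3) / 1.3²
   = 13.0465 · (2.56 + 1.47) / 1.69
   = 13.0465 · 4.03 / 1.69
   = 31.11
Design effect: 1.4 × 31.11 = 43.56.
Round up → n₁ = 44; n₂ = r·n₁ = 3 × 44 = 132.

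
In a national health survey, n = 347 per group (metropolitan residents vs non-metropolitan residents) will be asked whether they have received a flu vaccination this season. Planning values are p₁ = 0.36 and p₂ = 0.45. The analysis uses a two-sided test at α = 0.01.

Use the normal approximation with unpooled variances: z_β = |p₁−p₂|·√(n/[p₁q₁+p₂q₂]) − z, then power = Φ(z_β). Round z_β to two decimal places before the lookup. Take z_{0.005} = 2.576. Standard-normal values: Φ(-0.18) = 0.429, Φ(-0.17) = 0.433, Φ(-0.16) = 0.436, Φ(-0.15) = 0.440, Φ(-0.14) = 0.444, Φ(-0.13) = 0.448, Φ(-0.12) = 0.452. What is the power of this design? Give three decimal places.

z_β = |p₁−p₂|·√(n/[p₁q₁+p₂q₂]) − z_{α/2}
    = 0.09 · √(347/0.4779) − 2.576
    = 0.09 · 26.9461 − 2.576
    = 2.4252 − 2.576 = -0.1508 → -0.15
Power = Φ(-0.15) = 0.440.

Power ≈ 0.440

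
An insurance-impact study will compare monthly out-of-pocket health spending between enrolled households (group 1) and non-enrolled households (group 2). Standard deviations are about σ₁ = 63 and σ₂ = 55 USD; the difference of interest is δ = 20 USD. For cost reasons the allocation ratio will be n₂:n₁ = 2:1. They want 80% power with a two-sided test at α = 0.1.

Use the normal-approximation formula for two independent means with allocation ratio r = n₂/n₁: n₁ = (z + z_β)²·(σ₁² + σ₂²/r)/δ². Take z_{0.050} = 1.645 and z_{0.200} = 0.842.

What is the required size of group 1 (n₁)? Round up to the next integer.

n₁ = (z_{α/2} + z_β)² · (σ₁² + σ₂²/r) / δ²
   = (1.645 + 0.842)² · (63² + 55²/2) / 20²
   = 6.1852 · (3969 + 1512.5) / 400
   = 6.1852 · 5481.5 / 400
   = 84.76
Round up → n₁ = 85; n₂ = r·n₁ = 2 × 85 = 170.

n₁ = 85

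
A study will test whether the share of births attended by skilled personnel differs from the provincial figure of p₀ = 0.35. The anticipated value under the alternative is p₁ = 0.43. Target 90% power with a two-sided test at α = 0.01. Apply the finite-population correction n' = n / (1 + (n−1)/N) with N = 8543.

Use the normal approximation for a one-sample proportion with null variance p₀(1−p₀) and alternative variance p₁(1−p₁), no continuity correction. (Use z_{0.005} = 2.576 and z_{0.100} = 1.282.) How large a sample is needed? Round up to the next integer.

n = [z_{α/2}·√(p₀q₀) + z_β·√(p₁q₁)]² / (p₁ − p₀)²
  = [2.576·√(0.35·0.65) + 1.282·√(0.43·0.57)]² / (0.08)²
  = [2.576·0.4770 + 1.282·0.4951]² / 0.0064
  = [1.8634]² / 0.0064
  = 542.52
Finite-population correction (N = 8543): 542.52 / (1 + (542.52 − 1)/8543) = 510.18.
Round up → n = 511.

n = 511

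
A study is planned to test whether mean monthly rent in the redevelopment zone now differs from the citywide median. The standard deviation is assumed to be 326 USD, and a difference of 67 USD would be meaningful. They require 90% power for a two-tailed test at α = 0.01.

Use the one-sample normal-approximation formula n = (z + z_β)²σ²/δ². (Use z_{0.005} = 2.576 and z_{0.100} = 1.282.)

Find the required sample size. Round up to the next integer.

n = (z_{α/2} + z_β)² · σ² / δ²
  = (2.576 + 1.282)² · 326² / 67²
  = 14.8842 · 106276 / 4489
  = 352.38
Round up → n = 353.

n = 353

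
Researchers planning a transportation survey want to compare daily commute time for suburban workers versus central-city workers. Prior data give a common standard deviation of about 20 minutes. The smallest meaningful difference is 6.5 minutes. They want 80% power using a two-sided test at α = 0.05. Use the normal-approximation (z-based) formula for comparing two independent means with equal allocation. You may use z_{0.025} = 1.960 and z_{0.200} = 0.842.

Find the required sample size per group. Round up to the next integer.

n = (z_{α/2} + z_β)² · (σ₁² + σ₂²) / δ²
  = (1.960 + 0.842)² · (2·20² = 800) / 6.5²
  = 7.8512 · 800 / 42.25
  = 148.66
Round up → n = 149 per group.

n = 149 per group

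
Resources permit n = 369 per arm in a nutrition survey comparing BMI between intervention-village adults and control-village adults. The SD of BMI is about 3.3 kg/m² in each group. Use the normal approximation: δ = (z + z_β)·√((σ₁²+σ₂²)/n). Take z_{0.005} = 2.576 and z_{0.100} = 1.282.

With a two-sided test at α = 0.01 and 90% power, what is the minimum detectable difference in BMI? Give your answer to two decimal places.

δ = (z_{α/2} + z_β) · √((σ₁²+σ₂²)/n)
  = (2.576 + 1.282) · √(21.78/369)
  = 3.858 · √0.05902
  = 3.858 · 0.2429
  = 0.9373

Minimum detectable difference ≈ 0.94 kg/m²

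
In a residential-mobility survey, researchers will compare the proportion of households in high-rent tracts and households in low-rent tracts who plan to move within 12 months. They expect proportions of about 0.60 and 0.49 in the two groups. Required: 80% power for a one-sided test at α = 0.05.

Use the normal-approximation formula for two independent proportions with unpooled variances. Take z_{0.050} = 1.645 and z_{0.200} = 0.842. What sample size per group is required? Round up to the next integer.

n = (z_α + z_β)² · [p₁(1−p₁) + p₂(1−p₂)] / (p₁ − p₂)²
  = (1.645 + 0.842)² · (0.60·0.40 + 0.49·0.51) / (0.11)²
  = (2.487)² · (0.2400 + 0.2499) / 0.0121
  = 6.1852 · 0.4899 / 0.0121
  = 250.42
Round up → n = 251 per group.

n = 251 per group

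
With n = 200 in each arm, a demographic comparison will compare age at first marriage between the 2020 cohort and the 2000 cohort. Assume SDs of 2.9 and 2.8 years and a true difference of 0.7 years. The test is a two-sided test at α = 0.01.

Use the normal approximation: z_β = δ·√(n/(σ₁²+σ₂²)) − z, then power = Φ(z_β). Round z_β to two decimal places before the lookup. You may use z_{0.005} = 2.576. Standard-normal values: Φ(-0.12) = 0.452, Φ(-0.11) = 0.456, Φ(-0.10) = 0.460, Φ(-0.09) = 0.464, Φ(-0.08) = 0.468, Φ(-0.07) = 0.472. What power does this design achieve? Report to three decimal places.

Power ≈ 0.452

z_β = δ·√(n/(σ₁²+σ₂²)) − z_{α/2}
    = 0.7 · √(200/16.25) − 2.576
    = 0.7 · 3.50823 − 2.576
    = 2.4558 − 2.576 = -0.1202 → -0.12
Power = Φ(-0.12) = 0.452.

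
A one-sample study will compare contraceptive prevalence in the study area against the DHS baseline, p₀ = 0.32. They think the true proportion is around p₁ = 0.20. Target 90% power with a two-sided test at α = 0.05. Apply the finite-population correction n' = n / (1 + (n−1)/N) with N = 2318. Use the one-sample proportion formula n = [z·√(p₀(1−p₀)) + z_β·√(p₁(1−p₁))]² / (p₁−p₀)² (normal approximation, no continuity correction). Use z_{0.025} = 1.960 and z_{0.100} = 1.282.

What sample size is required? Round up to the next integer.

n = 134

n = [z_{α/2}·√(p₀q₀) + z_β·√(p₁q₁)]² / (p₁ − p₀)²
  = [1.960·√(0.32·0.68) + 1.282·√(0.20·0.80)]² / (-0.12)²
  = [1.960·0.4665 + 1.282·0.4000]² / 0.0144
  = [1.4271]² / 0.0144
  = 141.43
Finite-population correction (N = 2318): 141.43 / (1 + (141.43 − 1)/2318) = 133.35.
Round up → n = 134.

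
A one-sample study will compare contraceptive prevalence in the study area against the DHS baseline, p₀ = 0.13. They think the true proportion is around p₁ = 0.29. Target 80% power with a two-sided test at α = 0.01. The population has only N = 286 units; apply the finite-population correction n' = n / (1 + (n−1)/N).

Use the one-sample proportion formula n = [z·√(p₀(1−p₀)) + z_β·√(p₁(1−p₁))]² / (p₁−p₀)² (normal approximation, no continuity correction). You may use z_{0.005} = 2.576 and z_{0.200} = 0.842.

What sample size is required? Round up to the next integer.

n = 51

n = [z_{α/2}·√(p₀q₀) + z_β·√(p₁q₁)]² / (p₁ − p₀)²
  = [2.576·√(0.13·0.87) + 0.842·√(0.29·0.71)]² / (0.16)²
  = [2.576·0.3363 + 0.842·0.4538]² / 0.0256
  = [1.2484]² / 0.0256
  = 60.88
Finite-population correction (N = 286): 60.88 / (1 + (60.88 − 1)/286) = 50.34.
Round up → n = 51.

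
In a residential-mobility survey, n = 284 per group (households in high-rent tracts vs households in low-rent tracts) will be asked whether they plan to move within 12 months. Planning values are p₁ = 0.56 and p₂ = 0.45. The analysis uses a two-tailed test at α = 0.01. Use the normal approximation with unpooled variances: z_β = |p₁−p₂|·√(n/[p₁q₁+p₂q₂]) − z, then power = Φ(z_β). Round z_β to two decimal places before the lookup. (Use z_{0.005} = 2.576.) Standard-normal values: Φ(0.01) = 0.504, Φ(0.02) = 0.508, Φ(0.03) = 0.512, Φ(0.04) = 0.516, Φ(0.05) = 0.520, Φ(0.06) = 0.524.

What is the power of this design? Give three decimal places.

z_β = |p₁−p₂|·√(n/[p₁q₁+p₂q₂]) − z_{α/2}
    = 0.11 · √(284/0.4939) − 2.576
    = 0.11 · 23.9795 − 2.576
    = 2.6377 − 2.576 = 0.0617 → 0.06
Power = Φ(0.06) = 0.524.

Power ≈ 0.524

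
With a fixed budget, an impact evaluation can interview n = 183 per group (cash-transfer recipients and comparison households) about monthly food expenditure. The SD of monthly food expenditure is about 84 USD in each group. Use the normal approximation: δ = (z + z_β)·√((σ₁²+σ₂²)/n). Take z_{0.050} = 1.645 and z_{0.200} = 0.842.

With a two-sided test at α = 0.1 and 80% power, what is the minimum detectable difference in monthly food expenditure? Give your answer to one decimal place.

Minimum detectable difference ≈ 21.8 USD

δ = (z_{α/2} + z_β) · √((σ₁²+σ₂²)/n)
  = (1.645 + 0.842) · √(14112/183)
  = 2.487 · √77.1148
  = 2.487 · 8.7815
  = 21.8396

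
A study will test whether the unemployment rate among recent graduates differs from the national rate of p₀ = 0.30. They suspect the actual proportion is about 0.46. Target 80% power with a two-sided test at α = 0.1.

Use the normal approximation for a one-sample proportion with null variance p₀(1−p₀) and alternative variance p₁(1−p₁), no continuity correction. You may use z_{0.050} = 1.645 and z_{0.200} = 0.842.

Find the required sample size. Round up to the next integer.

n = 54

n = [z_{α/2}·√(p₀q₀) + z_β·√(p₁q₁)]² / (p₁ − p₀)²
  = [1.645·√(0.30·0.70) + 0.842·√(0.46·0.54)]² / (0.16)²
  = [1.645·0.4583 + 0.842·0.4984]² / 0.0256
  = [1.1735]² / 0.0256
  = 53.79
Round up → n = 54.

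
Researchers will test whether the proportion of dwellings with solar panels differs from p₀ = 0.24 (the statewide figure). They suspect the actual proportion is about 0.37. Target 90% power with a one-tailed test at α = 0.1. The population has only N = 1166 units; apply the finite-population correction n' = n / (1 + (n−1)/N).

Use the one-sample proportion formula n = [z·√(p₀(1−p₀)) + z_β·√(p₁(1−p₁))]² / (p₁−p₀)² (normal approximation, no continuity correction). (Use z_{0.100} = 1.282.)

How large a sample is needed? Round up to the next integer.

n = [z_α·√(p₀q₀) + z_β·√(p₁q₁)]² / (p₁ − p₀)²
  = [1.282·√(0.24·0.76) + 1.282·√(0.37·0.63)]² / (0.13)²
  = [1.282·0.4271 + 1.282·0.4828]² / 0.0169
  = [1.1665]² / 0.0169
  = 80.51
Finite-population correction (N = 1166): 80.51 / (1 + (80.51 − 1)/1166) = 75.37.
Round up → n = 76.

n = 76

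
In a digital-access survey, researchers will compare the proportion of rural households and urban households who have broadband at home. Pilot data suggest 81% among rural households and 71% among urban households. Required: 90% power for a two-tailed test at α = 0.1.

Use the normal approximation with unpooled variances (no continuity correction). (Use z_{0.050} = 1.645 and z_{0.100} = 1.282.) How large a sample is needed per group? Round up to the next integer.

n = 309 per group

n = (z_{α/2} + z_β)² · [p₁(1−p₁) + p₂(1−p₂)] / (p₁ − p₂)²
  = (1.645 + 1.282)² · (0.81·0.19 + 0.71·0.29) / (0.10)²
  = (2.927)² · (0.1539 + 0.2059) / 0.0100
  = 8.5673 · 0.3598 / 0.0100
  = 308.25
Round up → n = 309 per group.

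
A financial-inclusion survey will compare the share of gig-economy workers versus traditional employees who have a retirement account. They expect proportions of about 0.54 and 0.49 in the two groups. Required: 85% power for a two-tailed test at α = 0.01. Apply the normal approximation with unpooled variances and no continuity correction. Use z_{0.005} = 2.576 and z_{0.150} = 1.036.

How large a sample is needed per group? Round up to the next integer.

n = (z_{α/2} + z_β)² · [p₁(1−p₁) + p₂(1−p₂)] / (p₁ − p₂)²
  = (2.576 + 1.036)² · (0.54·0.46 + 0.49·0.51) / (0.05)²
  = (3.612)² · (0.2484 + 0.2499) / 0.0025
  = 13.0465 · 0.4983 / 0.0025
  = 2600.44
Round up → n = 2601 per group.

n = 2601 per group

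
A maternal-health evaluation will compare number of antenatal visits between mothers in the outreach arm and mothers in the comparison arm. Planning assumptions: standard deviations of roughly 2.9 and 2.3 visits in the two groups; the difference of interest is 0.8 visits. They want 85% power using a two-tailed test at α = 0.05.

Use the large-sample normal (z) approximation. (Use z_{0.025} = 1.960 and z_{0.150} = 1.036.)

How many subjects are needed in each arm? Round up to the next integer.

n = (z_{α/2} + z_β)² · (σ₁² + σ₂²) / δ²
  = (1.960 + 1.036)² · (2.9² + 2.3² = 13.7) / 0.8²
  = 8.9760 · 13.7 / 0.64
  = 192.14
Round up → n = 193 per group.

n = 193 per group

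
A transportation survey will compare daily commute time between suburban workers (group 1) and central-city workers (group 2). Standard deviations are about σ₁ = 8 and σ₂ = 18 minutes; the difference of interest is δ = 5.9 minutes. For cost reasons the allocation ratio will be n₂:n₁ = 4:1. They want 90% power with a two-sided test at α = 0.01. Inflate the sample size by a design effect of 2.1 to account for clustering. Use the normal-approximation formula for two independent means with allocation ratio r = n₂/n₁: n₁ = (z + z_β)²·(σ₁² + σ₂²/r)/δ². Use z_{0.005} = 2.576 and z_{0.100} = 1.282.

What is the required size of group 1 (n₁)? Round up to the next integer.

n₁ = 131

n₁ = (z_{α/2} + z_β)² · (σ₁² + σ₂²/r) / δ²
   = (2.576 + 1.282)² · (8² + 18²/4) / 5.9²
   = 14.8842 · (64 + 81) / 34.81
   = 14.8842 · 145 / 34.81
   = 62.00
Design effect: 2.1 × 62.00 = 130.20.
Round up → n₁ = 131; n₂ = r·n₁ = 4 × 131 = 524.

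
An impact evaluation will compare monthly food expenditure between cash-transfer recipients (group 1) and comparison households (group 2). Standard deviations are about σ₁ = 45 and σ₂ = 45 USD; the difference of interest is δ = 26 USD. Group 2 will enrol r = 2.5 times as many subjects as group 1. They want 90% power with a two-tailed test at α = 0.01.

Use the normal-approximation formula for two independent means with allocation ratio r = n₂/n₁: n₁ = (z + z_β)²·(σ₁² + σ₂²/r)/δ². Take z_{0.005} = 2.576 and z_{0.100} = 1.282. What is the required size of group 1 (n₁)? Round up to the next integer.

n₁ = (z_{α/2} + z_β)² · (σ₁² + σ₂²/r) / δ²
   = (2.576 + 1.282)² · (45² + 45²/2.5) / 26²
   = 14.8842 · (2025 + 810) / 676
   = 14.8842 · 2835 / 676
   = 62.42
Round up → n₁ = 63; n₂ = r·n₁ = 2.5 × 63 = 158.

n₁ = 63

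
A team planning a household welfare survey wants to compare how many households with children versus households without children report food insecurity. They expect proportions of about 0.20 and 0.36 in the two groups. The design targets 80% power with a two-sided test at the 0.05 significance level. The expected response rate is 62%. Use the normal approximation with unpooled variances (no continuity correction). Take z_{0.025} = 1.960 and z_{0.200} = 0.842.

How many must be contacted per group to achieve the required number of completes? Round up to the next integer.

n = 194 per group

n = (z_{α/2} + z_β)² · [p₁(1−p₁) + p₂(1−p₂)] / (p₁ − p₂)²
  = (1.960 + 0.842)² · (0.20·0.80 + 0.36·0.64) / (-0.16)²
  = (2.802)² · (0.1600 + 0.2304) / 0.0256
  = 7.8512 · 0.3904 / 0.0256
  = 119.73
Adjust for 62% response: 119.73 / 0.62 = 193.11.
Round up → n = 194 per group.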